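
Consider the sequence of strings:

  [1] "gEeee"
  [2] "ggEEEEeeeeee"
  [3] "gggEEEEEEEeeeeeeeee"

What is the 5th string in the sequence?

The n-th term is n g's then 3n-2 E's then 3n e's (n = 1, 2, …).
Setting n = 5 gives 5, 13, 15 characters in each block.

gggggEEEEEEEEEEEEEeeeeeeeeeeeeeee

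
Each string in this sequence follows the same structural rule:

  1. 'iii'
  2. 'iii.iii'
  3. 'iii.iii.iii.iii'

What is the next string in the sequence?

iii.iii.iii.iii.iii.iii.iii.iii

s(k+1) = s(k)·.·s(k) — each term doubles the last with '.' between the halves.
One more doubling of iii.iii.iii.iii gives the answer.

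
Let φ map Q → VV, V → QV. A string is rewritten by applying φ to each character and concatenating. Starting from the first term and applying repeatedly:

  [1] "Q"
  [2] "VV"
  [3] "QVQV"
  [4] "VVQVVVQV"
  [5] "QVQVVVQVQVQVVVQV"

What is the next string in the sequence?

VVQVVVQVQVQVVVQVVVQVVVQVQVQVVVQV

φ(QVQVVVQVQVQVVVQV) expands symbol-by-symbol to VV QV VV QV QV QV VV QV VV QV VV QV QV QV VV QV; joining the 16 pieces gives the next term.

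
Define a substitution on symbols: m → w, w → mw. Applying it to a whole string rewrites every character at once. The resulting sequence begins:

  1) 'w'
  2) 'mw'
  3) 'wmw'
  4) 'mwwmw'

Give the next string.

wmwmwwmw

Expanding mwwmw: m→w, w→mw, w→mw, m→w, w→mw. Concatenated: w mw mw w mw.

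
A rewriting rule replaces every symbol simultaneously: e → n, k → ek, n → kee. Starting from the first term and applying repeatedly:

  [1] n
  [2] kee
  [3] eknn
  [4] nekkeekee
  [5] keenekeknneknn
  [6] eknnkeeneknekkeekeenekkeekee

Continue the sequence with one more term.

Rewriting the 28 symbols of eknnkeeneknekkeekeenekkeekee one by one yields n ek kee kee ek n n kee n ek kee n ek ek n n ek n n kee n ek ek n n ek n n; concatenated:

nekkeekeeeknnkeenekkeenekeknneknnkeenekeknneknn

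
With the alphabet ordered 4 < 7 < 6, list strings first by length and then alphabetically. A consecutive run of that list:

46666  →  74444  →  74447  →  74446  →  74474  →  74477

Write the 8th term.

Advancing 2 positions from 74477 through 74477 → 74476 reaches term 8.

74464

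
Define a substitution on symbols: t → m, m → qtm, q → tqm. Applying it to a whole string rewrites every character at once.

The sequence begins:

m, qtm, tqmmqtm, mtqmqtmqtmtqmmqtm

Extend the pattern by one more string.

Replace each of the 17 characters of mtqmqtmqtmtqmmqtm in place — qtm m tqm qtm tqm m qtm tqm m qtm m tqm qtm qtm tqm m qtm — and concatenate.

qtmmtqmqtmtqmmqtmtqmmqtmmtqmqtmqtmtqmmqtm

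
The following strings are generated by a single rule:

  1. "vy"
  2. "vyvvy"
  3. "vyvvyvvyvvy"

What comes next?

vyvvyvvyvvyvvyvvyvvyvvy

s(k+1) = s(k)·v·s(k) — each term doubles the last with 'v' between the halves.
One more doubling of vyvvyvvyvvy gives the answer.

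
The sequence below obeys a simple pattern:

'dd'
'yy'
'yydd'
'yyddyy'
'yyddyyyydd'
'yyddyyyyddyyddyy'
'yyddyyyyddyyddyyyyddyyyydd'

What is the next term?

Each term (from the third on) is the previous term followed by the one before it: term 3 = yy·dd = yydd.
So term 8 is yyddyyyyddyyddyyyyddyyyydd·yyddyyyyddyyddyy.

yyddyyyyddyyddyyyyddyyyyddyyddyyyyddyyddyy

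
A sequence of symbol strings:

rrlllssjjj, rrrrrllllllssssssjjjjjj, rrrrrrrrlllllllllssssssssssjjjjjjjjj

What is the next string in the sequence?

Reading off run lengths: r runs 2, 5, 8; l runs 3, 6, 9; s runs 2, 6, 10; j runs 3, 6, 9 — each is linear in n (n = 1, 2, …).
Setting n = 4 gives 11, 12, 14, 12 characters in each block.

rrrrrrrrrrrllllllllllllssssssssssssssjjjjjjjjjjjj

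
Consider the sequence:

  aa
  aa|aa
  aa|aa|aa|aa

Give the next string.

aa|aa|aa|aa|aa|aa|aa|aa

s(k+1) = s(k)·|·s(k) — each term doubles the last with '|' between the halves.
One more doubling of aa|aa|aa|aa gives the answer.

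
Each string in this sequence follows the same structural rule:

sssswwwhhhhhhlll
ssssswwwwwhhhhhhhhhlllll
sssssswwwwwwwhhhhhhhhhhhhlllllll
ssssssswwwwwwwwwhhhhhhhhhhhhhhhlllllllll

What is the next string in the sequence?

sssssssswwwwwwwwwwwhhhhhhhhhhhhhhhhhhlllllllllll

Each string has the form s^{n+3} w^{2n+1} h^{3n+3} l^{2n+1} (n = 1, 2, …).
At n = 5 the blocks have lengths 8, 11, 18, 11.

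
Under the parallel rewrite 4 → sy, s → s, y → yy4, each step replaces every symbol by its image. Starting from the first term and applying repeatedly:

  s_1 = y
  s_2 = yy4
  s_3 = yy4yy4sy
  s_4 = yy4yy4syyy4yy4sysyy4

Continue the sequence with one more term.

Replace each of the 20 characters of yy4yy4syyy4yy4sysyy4 in place — yy4 yy4 sy yy4 yy4 sy s yy4 yy4 yy4 sy yy4 yy4 sy s yy4 s yy4 yy4 sy — and concatenate.

yy4yy4syyy4yy4sysyy4yy4yy4syyy4yy4sysyy4syy4yy4sy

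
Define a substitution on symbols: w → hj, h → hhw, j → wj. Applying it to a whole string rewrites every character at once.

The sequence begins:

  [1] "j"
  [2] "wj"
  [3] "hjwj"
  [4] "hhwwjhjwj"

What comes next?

hhwhhwhjhjwjhhwwjhjwj

Apply φ to hhwwjhjwj symbol by symbol: h→hhw, h→hhw, w→hj, w→hj, j→wj, h→hhw, j→wj, w→hj, j→wj; joined: hhw hhw hj hj wj hhw wj hj wj.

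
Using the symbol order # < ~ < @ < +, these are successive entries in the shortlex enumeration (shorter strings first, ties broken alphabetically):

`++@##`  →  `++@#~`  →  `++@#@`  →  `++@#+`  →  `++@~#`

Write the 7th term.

Stepping forward 2 times from ++@~#: ++@~# → ++@~~, then the target.

++@~@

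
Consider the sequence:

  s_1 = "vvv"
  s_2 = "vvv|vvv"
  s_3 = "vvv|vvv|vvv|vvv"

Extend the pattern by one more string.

s(k+1) = s(k)·|·s(k) — each term doubles the last with '|' between the halves.
Doubling vvv|vvv|vvv|vvv with '|' between the halves:

vvv|vvv|vvv|vvv|vvv|vvv|vvv|vvv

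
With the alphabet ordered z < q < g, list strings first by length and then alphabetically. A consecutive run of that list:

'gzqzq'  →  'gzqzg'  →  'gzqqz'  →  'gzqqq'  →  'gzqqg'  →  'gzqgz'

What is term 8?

gzqgg

Continuing the enumeration 2 steps past gzqgz: gzqgz → gzqgq → (answer).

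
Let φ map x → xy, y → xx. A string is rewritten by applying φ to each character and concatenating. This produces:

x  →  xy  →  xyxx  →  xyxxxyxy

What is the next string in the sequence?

xyxxxyxyxyxxxyxx

Apply φ to xyxxxyxy symbol by symbol: x→xy, y→xx, x→xy, x→xy, x→xy, y→xx, x→xy, y→xx; joined: xy xx xy xy xy xx xy xx.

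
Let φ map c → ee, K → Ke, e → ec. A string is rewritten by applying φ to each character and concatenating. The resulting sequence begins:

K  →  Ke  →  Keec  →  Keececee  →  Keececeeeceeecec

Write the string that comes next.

Rewriting the 16 symbols of Keececeeeceeecec one by one yields Ke ec ec ee ec ee ec ec ec ee ec ec ec ee ec ee; concatenated:

Keececeeeceeecececeeecececeeecee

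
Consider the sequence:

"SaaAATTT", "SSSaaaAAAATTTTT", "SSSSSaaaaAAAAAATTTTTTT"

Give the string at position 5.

SSSSSSSSSaaaaaaAAAAAAAAAATTTTTTTTTTT

Term n consists of 2n-1 S's, followed by n+1 a's, followed by 2n A's, followed by 2n+1 T's (n = 1, 2, …).
At n = 5 the blocks have lengths 9, 6, 10, 11.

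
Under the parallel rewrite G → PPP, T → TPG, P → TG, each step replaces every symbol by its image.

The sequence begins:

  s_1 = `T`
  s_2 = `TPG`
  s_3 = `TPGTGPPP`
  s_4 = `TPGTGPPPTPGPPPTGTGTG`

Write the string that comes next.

Rewriting the 20 symbols of TPGTGPPPTPGPPPTGTGTG one by one yields TPG TG PPP TPG PPP TG TG TG TPG TG PPP TG TG TG TPG PPP TPG PPP TPG PPP; concatenated:

TPGTGPPPTPGPPPTGTGTGTPGTGPPPTGTGTGTPGPPPTPGPPPTPGPPP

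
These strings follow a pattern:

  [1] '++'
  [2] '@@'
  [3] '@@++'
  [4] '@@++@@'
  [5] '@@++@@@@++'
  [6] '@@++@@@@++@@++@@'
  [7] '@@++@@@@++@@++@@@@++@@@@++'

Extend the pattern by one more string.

Each term (from the third on) is the previous term followed by the one before it: term 3 = @@·++ = @@++.
Continuing: @@++@@@@++@@++@@@@++@@@@++ · @@++@@@@++@@++@@ gives term 8.

@@++@@@@++@@++@@@@++@@@@++@@++@@@@++@@++@@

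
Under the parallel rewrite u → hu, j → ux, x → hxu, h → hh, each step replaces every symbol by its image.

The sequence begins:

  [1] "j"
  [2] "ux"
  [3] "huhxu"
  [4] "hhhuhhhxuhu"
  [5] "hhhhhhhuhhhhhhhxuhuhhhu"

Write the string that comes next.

Replace each of the 23 characters of hhhhhhhuhhhhhhhxuhuhhhu in place — hh hh hh hh hh hh hh hu hh hh hh hh hh hh hh hxu hu hh hu hh hh hh hu — and concatenate.

hhhhhhhhhhhhhhhuhhhhhhhhhhhhhhhxuhuhhhuhhhhhhhu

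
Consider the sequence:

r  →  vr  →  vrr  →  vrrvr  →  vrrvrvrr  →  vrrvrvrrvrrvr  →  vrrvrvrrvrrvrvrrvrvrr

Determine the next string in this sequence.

This is a Fibonacci-style word recurrence s(k) = s(k−1)·s(k−2): e.g. vr·r = vrr.
The next term joins vrrvrvrrvrrvrvrrvrvrr and vrrvrvrrvrrvr.

vrrvrvrrvrrvrvrrvrvrrvrrvrvrrvrrvr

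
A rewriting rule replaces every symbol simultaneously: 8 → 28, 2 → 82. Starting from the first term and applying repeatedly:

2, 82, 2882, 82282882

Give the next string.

Expanding 82282882: 8→28, 2→82, 2→82, 8→28, 2→82, 8→28, 8→28, 2→82. Concatenated: 28 82 82 28 82 28 28 82.

2882822882282882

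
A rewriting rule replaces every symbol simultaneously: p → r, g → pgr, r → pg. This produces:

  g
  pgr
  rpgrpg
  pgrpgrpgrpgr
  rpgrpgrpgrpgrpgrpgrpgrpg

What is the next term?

Applying the rule to each of the 24 symbols of rpgrpgrpgrpgrpgrpgrpgrpg gives the pieces pg r pgr pg r pgr pg r pgr pg r pgr pg r pgr pg r pgr pg r pgr pg r pgr, which concatenate to the answer.

pgrpgrpgrpgrpgrpgrpgrpgrpgrpgrpgrpgrpgrpgrpgrpgr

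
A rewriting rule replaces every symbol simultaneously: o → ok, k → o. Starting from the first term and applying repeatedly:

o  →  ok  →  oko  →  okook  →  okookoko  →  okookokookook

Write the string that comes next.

Rewriting the 13 symbols of okookokookook one by one yields ok o ok ok o ok o ok ok o ok ok o; concatenated:

okookokookookokookoko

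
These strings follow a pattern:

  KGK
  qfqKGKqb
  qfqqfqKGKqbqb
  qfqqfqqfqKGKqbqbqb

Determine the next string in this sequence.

Each term wraps the previous one in qfq on the left and qb on the right.
Applying this once more to qfqqfqqfqKGKqbqbqb:

qfqqfqqfqqfqKGKqbqbqbqb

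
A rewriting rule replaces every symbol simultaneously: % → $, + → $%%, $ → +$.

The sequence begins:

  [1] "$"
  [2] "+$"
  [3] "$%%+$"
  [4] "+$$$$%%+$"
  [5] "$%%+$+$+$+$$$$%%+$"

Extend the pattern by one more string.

Rewriting the 18 symbols of $%%+$+$+$+$$$$%%+$ one by one yields +$ $ $ $%% +$ $%% +$ $%% +$ $%% +$ +$ +$ +$ $ $ $%% +$; concatenated:

+$$$$%%+$$%%+$$%%+$$%%+$+$+$+$$$$%%+$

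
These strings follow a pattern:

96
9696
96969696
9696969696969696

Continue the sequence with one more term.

Each string is two copies of the previous one concatenated.
So the next term is two copies of 9696969696969696.

96969696969696969696969696969696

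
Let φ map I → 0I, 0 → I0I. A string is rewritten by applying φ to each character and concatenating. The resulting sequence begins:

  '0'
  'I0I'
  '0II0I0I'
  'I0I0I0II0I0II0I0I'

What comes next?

0II0I0II0I0II0I0I0II0I0II0I0I0II0I0II0I0I

Replace each of the 17 characters of I0I0I0II0I0II0I0I in place — 0I I0I 0I I0I 0I I0I 0I 0I I0I 0I I0I 0I 0I I0I 0I I0I 0I — and concatenate.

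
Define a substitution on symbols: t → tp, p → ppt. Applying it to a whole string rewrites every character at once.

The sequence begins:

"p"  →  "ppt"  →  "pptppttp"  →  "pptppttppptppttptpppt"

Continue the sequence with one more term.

pptppttppptppttptppptpptppttppptppttptpppttppptpptppttp

Applying the rule to each of the 21 symbols of pptppttppptppttptpppt gives the pieces ppt ppt tp ppt ppt tp tp ppt ppt ppt tp ppt ppt tp tp ppt tp ppt ppt ppt tp, which concatenate to the answer.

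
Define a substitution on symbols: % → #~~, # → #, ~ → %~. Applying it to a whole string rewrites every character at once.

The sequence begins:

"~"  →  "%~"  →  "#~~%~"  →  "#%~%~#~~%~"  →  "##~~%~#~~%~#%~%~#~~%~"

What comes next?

Applying the rule to each of the 21 symbols of ##~~%~#~~%~#%~%~#~~%~ gives the pieces # # %~ %~ #~~ %~ # %~ %~ #~~ %~ # #~~ %~ #~~ %~ # %~ %~ #~~ %~, which concatenate to the answer.

##%~%~#~~%~#%~%~#~~%~##~~%~#~~%~#%~%~#~~%~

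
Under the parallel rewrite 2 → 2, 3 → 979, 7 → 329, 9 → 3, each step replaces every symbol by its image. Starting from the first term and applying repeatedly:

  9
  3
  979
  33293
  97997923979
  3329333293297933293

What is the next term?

979979239799799792397923329397997923979

φ(3329333293297933293) expands symbol-by-symbol to 979 979 2 3 979 979 979 2 3 979 2 3 329 3 979 979 2 3 979; joining the 19 pieces gives the next term.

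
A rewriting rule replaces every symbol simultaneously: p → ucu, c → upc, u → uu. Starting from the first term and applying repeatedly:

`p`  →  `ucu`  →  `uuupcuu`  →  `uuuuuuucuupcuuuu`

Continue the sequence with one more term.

Applying the rule to each of the 16 symbols of uuuuuuucuupcuuuu gives the pieces uu uu uu uu uu uu uu upc uu uu ucu upc uu uu uu uu, which concatenate to the answer.

uuuuuuuuuuuuuuupcuuuuucuupcuuuuuuuu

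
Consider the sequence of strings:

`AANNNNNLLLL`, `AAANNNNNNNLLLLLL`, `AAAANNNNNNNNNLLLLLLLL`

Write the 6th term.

AAAAAAANNNNNNNNNNNNNNNLLLLLLLLLLLLLL

The n-th term is n A's then 2n+1 N's then 2n L's, where the shown terms are n = 2, 3, 4.
For term 6, n = 7, so the run lengths are 7, 15, 14.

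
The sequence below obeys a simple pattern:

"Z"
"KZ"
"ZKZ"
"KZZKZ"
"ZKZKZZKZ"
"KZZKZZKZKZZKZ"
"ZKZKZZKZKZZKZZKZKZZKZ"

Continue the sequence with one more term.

This is a Fibonacci-style word recurrence s(k) = s(k−2)·s(k−1): e.g. Z·KZ = ZKZ.
Continuing: KZZKZZKZKZZKZ · ZKZKZZKZKZZKZZKZKZZKZ gives term 8.

KZZKZZKZKZZKZZKZKZZKZKZZKZZKZKZZKZ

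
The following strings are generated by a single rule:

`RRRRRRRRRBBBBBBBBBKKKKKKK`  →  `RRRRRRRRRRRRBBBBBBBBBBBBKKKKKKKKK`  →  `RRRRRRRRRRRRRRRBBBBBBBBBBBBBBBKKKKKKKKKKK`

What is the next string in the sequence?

RRRRRRRRRRRRRRRRRRBBBBBBBBBBBBBBBBBBKKKKKKKKKKKKK

Each string has the form R^{3n+3} B^{3n+3} K^{2n+3}, where the shown terms are n = 2, 3, 4.
Setting n = 5 gives 18, 18, 13 characters in each block.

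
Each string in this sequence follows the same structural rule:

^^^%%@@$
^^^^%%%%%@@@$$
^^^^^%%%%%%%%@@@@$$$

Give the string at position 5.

^^^^^^^%%%%%%%%%%%%%%@@@@@@$$$$$

Term n consists of n+2 ^'s, followed by 3n-1 %'s, followed by n+1 @'s, followed by n $'s (n = 1, 2, …).
For term 5, n = 5, so the run lengths are 7, 14, 6, 5.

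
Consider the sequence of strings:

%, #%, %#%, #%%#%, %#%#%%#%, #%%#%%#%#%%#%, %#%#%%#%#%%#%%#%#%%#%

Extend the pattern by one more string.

#%%#%%#%#%%#%%#%#%%#%#%%#%%#%#%%#%

This is a Fibonacci-style word recurrence s(k) = s(k−2)·s(k−1): e.g. %·#% = %#%.
So term 8 is #%%#%%#%#%%#%·%#%#%%#%#%%#%%#%#%%#%.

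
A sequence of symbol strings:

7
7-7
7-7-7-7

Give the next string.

Each string is two copies of the previous one joined by '-'.
One more doubling of 7-7-7-7 gives the answer.

7-7-7-7-7-7-7-7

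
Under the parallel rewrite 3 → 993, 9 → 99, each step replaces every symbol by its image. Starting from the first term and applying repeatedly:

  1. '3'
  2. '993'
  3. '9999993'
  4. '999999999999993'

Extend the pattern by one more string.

Replace each of the 15 characters of 999999999999993 in place — 99 99 99 99 99 99 99 99 99 99 99 99 99 99 993 — and concatenate.

9999999999999999999999999999993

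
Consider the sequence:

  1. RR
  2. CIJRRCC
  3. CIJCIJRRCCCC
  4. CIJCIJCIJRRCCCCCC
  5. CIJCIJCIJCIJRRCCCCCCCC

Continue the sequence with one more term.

Every step adds CIJ to the front and CC to the end of the previous string.
One more step from CIJCIJCIJCIJRRCCCCCCCC gives the answer.

CIJCIJCIJCIJCIJRRCCCCCCCCCC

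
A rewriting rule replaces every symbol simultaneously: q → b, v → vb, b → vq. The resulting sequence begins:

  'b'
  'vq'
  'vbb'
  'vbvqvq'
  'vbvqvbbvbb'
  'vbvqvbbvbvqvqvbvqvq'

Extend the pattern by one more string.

Rewriting the 19 symbols of vbvqvbbvbvqvqvbvqvq one by one yields vb vq vb b vb vq vq vb vq vb b vb b vb vq vb b vb b; concatenated:

vbvqvbbvbvqvqvbvqvbbvbbvbvqvbbvbb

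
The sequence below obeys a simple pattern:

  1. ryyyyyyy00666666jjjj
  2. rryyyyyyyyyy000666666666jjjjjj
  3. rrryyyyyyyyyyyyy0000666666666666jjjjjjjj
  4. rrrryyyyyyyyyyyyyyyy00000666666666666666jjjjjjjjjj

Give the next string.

Each string has the form r^{n-1} y^{3n+1} 0^{n} 6^{3n} j^{2n}, where the shown terms are n = 2, 3, 4, 5.
Setting n = 6 gives 5, 19, 6, 18, 12 characters in each block.

rrrrryyyyyyyyyyyyyyyyyyy000000666666666666666666jjjjjjjjjjjj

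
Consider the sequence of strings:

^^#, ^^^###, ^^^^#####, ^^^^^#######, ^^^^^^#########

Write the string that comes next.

^^^^^^^###########

Reading off run lengths: ^ runs 2, 3, 4, 5, 6; # runs 1, 3, 5, 7, 9 — each is linear in n (n = 1, 2, …).
For the next term, n = 6, so the run lengths are 7, 11.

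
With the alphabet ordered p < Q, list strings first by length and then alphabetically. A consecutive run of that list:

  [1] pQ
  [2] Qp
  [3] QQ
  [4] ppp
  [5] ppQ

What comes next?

The successor of ppQ increments the rightmost position that isn't already Q and resets every position after it to p.

pQp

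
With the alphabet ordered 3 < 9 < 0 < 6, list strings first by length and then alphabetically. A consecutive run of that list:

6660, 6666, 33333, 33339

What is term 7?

Stepping forward 3 times from 33339: 33339 → 33330 → 33336, then the target.

33393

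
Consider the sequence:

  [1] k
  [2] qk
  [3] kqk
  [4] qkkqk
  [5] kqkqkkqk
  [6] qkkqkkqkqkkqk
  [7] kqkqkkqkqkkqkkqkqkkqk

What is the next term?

Each term (from the third on) is the two preceding terms concatenated in order: term 3 = k·qk = kqk.
Continuing: qkkqkkqkqkkqk · kqkqkkqkqkkqkkqkqkkqk gives term 8.

qkkqkkqkqkkqkkqkqkkqkqkkqkkqkqkkqk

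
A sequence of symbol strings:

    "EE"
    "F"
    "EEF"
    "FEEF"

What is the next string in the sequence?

This is a Fibonacci-style word recurrence s(k) = s(k−2)·s(k−1): e.g. EE·F = EEF.
So term 5 is EEF·FEEF.

EEFFEEF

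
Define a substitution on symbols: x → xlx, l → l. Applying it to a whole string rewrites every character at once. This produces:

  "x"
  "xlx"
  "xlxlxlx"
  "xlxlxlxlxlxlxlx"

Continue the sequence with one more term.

xlxlxlxlxlxlxlxlxlxlxlxlxlxlxlx

φ(xlxlxlxlxlxlxlx) expands symbol-by-symbol to xlx l xlx l xlx l xlx l xlx l xlx l xlx l xlx; joining the 15 pieces gives the next term.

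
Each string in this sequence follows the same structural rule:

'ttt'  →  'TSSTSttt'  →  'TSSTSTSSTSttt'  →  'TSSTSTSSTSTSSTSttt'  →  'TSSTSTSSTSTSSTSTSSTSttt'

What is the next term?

TSSTSTSSTSTSSTSTSSTSTSSTSttt

Every step adds TSSTS at the front: s(k+1) = TSSTS·s(k).
One more step from TSSTSTSSTSTSSTSTSSTSttt gives the answer.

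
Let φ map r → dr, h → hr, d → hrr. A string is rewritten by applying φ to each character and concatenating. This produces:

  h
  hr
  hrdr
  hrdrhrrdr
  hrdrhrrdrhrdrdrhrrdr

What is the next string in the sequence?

Rewriting the 20 symbols of hrdrhrrdrhrdrdrhrrdr one by one yields hr dr hrr dr hr dr dr hrr dr hr dr hrr dr hrr dr hr dr dr hrr dr; concatenated:

hrdrhrrdrhrdrdrhrrdrhrdrhrrdrhrrdrhrdrdrhrrdr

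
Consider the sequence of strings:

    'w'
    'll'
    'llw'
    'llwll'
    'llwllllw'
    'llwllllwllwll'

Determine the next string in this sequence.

llwllllwllwllllwllllw

This is a Fibonacci-style word recurrence s(k) = s(k−1)·s(k−2): e.g. ll·w = llw.
So term 7 is llwllllwllwll·llwllllw.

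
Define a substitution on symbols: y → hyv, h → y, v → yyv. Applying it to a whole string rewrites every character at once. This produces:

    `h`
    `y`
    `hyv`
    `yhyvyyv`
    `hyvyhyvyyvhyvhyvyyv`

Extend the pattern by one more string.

Applying the rule to each of the 19 symbols of hyvyhyvyyvhyvhyvyyv gives the pieces y hyv yyv hyv y hyv yyv hyv hyv yyv y hyv yyv y hyv yyv hyv hyv yyv, which concatenate to the answer.

yhyvyyvhyvyhyvyyvhyvhyvyyvyhyvyyvyhyvyyvhyvhyvyyv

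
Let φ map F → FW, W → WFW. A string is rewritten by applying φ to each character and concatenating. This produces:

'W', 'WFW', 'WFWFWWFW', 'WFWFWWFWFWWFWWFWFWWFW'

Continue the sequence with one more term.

WFWFWWFWFWWFWWFWFWWFWFWWFWWFWFWWFWWFWFWWFWFWWFWWFWFWWFW

φ(WFWFWWFWFWWFWWFWFWWFW) expands symbol-by-symbol to WFW FW WFW FW WFW WFW FW WFW FW WFW WFW FW WFW WFW FW WFW FW WFW WFW FW WFW; joining the 21 pieces gives the next term.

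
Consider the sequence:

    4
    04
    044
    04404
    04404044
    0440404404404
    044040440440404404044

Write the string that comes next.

Each term (from the third on) is the previous term followed by the one before it: term 3 = 04·4 = 044.
So term 8 is 044040440440404404044·0440404404404.

0440404404404044040440440404404404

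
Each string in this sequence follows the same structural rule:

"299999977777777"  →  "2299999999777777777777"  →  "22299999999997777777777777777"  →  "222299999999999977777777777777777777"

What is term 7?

The n-th term is n-1 2's then 2n+2 9's then 4n 7's, where the shown terms are n = 2, 3, 4, 5.
For term 7, n = 8, so the run lengths are 7, 18, 32.

222222299999999999999999977777777777777777777777777777777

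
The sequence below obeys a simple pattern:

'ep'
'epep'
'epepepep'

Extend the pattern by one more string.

Every step duplicates the string.
One more doubling of epepepep gives the answer.

epepepepepepepep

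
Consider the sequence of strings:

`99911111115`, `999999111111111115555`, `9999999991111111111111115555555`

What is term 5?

999999999999999111111111111111111111115555555555555

Term n consists of 3n 9's, followed by 4n+3 1's, followed by 3n-2 5's (n = 1, 2, …).
At n = 5 the blocks have lengths 15, 23, 13.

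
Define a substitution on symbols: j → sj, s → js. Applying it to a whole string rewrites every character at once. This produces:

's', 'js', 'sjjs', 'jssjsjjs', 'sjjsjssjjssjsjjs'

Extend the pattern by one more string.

jssjsjjssjjsjssjsjjsjssjjssjsjjs

Applying the rule to each of the 16 symbols of sjjsjssjjssjsjjs gives the pieces js sj sj js sj js js sj sj js js sj js sj sj js, which concatenate to the answer.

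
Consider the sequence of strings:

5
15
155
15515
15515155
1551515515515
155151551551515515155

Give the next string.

This is a Fibonacci-style word recurrence s(k) = s(k−1)·s(k−2): e.g. 15·5 = 155.
The next term joins 155151551551515515155 and 1551515515515.

1551515515515155151551551515515515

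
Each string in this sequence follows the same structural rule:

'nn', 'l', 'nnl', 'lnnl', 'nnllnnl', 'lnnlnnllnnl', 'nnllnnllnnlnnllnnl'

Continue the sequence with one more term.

lnnlnnllnnlnnllnnllnnlnnllnnl

This is a Fibonacci-style word recurrence s(k) = s(k−2)·s(k−1): e.g. nn·l = nnl.
Continuing: lnnlnnllnnl · nnllnnllnnlnnllnnl gives term 8.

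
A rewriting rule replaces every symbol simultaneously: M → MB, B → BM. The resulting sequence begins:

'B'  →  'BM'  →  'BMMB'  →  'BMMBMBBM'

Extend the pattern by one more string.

BMMBMBBMMBBMBMMB

Expanding BMMBMBBM: B→BM, M→MB, M→MB, B→BM, M→MB, B→BM, B→BM, M→MB. Concatenated: BM MB MB BM MB BM BM MB.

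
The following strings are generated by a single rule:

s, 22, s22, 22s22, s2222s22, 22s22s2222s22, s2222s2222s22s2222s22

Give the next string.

From term 3 onward, concatenate the second-to-last term with the last: s·22 = s22, 22·s22 = 22s22, …
So term 8 is 22s22s2222s22·s2222s2222s22s2222s22.

22s22s2222s22s2222s2222s22s2222s22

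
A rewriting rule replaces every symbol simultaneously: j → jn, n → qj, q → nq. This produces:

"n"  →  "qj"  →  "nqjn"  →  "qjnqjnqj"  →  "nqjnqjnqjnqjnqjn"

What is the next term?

qjnqjnqjnqjnqjnqjnqjnqjnqjnqjnqj

Applying the rule to each of the 16 symbols of nqjnqjnqjnqjnqjn gives the pieces qj nq jn qj nq jn qj nq jn qj nq jn qj nq jn qj, which concatenate to the answer.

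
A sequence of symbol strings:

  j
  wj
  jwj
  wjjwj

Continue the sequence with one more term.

jwjwjjwj

Each term (from the third on) is the two preceding terms concatenated in order: term 3 = j·wj = jwj.
So term 5 is jwj·wjjwj.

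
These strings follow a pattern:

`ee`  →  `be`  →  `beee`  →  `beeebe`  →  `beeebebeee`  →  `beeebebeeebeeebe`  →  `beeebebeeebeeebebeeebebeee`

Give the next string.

Each term (from the third on) is the previous term followed by the one before it: term 3 = be·ee = beee.
Continuing: beeebebeeebeeebebeeebebeee · beeebebeeebeeebe gives term 8.

beeebebeeebeeebebeeebebeeebeeebebeeebeeebe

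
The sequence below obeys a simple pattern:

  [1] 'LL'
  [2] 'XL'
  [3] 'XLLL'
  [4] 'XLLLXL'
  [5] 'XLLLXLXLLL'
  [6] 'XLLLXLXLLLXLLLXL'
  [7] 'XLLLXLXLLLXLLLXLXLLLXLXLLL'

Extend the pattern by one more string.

XLLLXLXLLLXLLLXLXLLLXLXLLLXLLLXLXLLLXLLLXL

This is a Fibonacci-style word recurrence s(k) = s(k−1)·s(k−2): e.g. XL·LL = XLLL.
Continuing: XLLLXLXLLLXLLLXLXLLLXLXLLL · XLLLXLXLLLXLLLXL gives term 8.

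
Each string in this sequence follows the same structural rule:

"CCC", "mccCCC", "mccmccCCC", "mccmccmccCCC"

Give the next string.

Every step adds mcc at the front: s(k+1) = mcc·s(k).
So the next term is mcc·mccmccmccCCC.

mccmccmccmccCCC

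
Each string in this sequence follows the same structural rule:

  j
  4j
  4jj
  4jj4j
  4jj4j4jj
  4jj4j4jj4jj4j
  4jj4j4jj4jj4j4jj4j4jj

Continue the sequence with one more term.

From term 3 onward, concatenate the last term with the second-to-last: 4j·j = 4jj, 4jj·4j = 4jj4j, …
So term 8 is 4jj4j4jj4jj4j4jj4j4jj·4jj4j4jj4jj4j.

4jj4j4jj4jj4j4jj4j4jj4jj4j4jj4jj4j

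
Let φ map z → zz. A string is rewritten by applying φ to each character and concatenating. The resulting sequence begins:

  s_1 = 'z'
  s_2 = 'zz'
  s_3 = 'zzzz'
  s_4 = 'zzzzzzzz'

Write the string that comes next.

Rewriting each symbol of zzzzzzzz: z→zz, z→zz, z→zz, z→zz, z→zz, z→zz, z→zz, z→zz, which concatenates to zz zz zz zz zz zz zz zz.

zzzzzzzzzzzzzzzz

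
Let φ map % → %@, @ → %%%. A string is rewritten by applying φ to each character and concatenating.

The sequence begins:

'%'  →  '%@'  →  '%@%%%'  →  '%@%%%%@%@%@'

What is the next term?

%@%%%%@%@%@%@%%%%@%%%%@%%%

Rewriting each symbol of %@%%%%@%@%@: %→%@, @→%%%, %→%@, %→%@, %→%@, %→%@, @→%%%, %→%@, @→%%%, %→%@, @→%%%, which concatenates to %@ %%% %@ %@ %@ %@ %%% %@ %%% %@ %%%.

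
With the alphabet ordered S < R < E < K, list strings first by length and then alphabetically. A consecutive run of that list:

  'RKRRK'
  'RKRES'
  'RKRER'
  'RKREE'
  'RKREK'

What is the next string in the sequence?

Treat RKREK as a base-4 numeral over the given alphabet and add one, carrying through any trailing K's.

RKRKS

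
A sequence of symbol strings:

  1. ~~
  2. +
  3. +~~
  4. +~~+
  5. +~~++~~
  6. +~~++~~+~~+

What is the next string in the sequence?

+~~++~~+~~++~~++~~

Each term (from the third on) is the previous term followed by the one before it: term 3 = +·~~ = +~~.
So term 7 is +~~++~~+~~+·+~~++~~.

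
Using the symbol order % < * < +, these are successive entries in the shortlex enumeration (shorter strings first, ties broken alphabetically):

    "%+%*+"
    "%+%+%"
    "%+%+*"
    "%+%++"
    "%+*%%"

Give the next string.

Treat %+*%% as a base-3 numeral over the given alphabet and add one, carrying through any trailing +'s.

%+*%*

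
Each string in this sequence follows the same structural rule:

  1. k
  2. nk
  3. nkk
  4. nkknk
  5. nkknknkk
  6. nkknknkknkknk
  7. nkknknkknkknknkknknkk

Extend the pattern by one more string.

From term 3 onward, concatenate the last term with the second-to-last: nk·k = nkk, nkk·nk = nkknk, …
The next term joins nkknknkknkknknkknknkk and nkknknkknkknk.

nkknknkknkknknkknknkknkknknkknkknk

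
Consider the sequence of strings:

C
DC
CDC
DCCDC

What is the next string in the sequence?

CDCDCCDC

This is a Fibonacci-style word recurrence s(k) = s(k−2)·s(k−1): e.g. C·DC = CDC.
The next term joins CDC and DCCDC.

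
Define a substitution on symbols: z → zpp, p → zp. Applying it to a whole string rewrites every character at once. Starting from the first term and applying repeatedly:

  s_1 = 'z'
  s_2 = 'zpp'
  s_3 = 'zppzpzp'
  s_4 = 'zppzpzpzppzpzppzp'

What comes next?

zppzpzpzppzpzppzpzppzpzpzppzpzppzpzpzppzp

φ(zppzpzpzppzpzppzp) expands symbol-by-symbol to zpp zp zp zpp zp zpp zp zpp zp zp zpp zp zpp zp zp zpp zp; joining the 17 pieces gives the next term.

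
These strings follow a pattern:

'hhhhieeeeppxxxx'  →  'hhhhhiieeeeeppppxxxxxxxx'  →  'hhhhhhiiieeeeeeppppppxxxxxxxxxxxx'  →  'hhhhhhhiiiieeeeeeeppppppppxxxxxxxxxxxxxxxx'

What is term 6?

hhhhhhhhhiiiiiieeeeeeeeeppppppppppppxxxxxxxxxxxxxxxxxxxxxxxx

Term n consists of n+3 h's, followed by n i's, followed by n+3 e's, followed by 2n p's, followed by 4n x's (n = 1, 2, …).
Setting n = 6 gives 9, 6, 9, 12, 24 characters in each block.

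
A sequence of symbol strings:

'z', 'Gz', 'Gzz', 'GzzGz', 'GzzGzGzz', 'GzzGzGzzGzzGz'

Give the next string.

GzzGzGzzGzzGzGzzGzGzz

This is a Fibonacci-style word recurrence s(k) = s(k−1)·s(k−2): e.g. Gz·z = Gzz.
Continuing: GzzGzGzzGzzGz · GzzGzGzz gives term 7.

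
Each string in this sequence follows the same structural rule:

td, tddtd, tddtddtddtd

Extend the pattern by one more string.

tddtddtddtddtddtddtddtd

Every step duplicates the string with 'd' between the halves.
One more doubling of tddtddtddtd gives the answer.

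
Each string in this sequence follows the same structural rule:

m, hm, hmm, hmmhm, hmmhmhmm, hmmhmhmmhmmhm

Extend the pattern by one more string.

hmmhmhmmhmmhmhmmhmhmm

From term 3 onward, concatenate the last term with the second-to-last: hm·m = hmm, hmm·hm = hmmhm, …
The next term joins hmmhmhmmhmmhm and hmmhmhmm.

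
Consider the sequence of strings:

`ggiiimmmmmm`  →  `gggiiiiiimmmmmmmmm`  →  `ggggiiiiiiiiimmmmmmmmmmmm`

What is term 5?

ggggggiiiiiiiiiiiiiiimmmmmmmmmmmmmmmmmm

Reading off run lengths: g runs 2, 3, 4; i runs 3, 6, 9; m runs 6, 9, 12 — each is linear in n (n = 1, 2, …).
For term 5, n = 5, so the run lengths are 6, 15, 18.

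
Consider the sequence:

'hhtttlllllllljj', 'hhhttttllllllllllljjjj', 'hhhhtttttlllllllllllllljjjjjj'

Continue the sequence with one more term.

hhhhhttttttllllllllllllllllljjjjjjjj

Reading off run lengths: h runs 2, 3, 4; t runs 3, 4, 5; l runs 8, 11, 14; j runs 2, 4, 6 — each is linear in n, where the shown terms are n = 2, 3, 4.
At n = 5 the blocks have lengths 5, 6, 17, 8.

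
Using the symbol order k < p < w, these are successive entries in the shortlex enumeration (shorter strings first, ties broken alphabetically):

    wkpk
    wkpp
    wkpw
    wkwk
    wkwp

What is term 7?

Advancing 2 positions from wkwp through wkwp → wkww reaches term 7.

wpkk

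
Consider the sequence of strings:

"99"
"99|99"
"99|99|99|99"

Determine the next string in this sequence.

Each string is two copies of the previous one joined by '|'.
Doubling 99|99|99|99 with '|' between the halves:

99|99|99|99|99|99|99|99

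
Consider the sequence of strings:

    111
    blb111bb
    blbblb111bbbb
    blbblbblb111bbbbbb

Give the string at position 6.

blbblbblbblbblb111bbbbbbbbbb

s(k+1) = blb·s(k)·bb, so each term gains blb as a prefix and bb as a suffix.
From blbblbblb111bbbbbb, 2 further steps: blbblbblb111bbbbbb → blbblbblbblb111bbbbbbbb → (answer).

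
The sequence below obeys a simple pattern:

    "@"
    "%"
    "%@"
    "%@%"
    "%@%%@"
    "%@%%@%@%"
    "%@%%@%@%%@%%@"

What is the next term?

%@%%@%@%%@%%@%@%%@%@%

This is a Fibonacci-style word recurrence s(k) = s(k−1)·s(k−2): e.g. %·@ = %@.
The next term joins %@%%@%@%%@%%@ and %@%%@%@%.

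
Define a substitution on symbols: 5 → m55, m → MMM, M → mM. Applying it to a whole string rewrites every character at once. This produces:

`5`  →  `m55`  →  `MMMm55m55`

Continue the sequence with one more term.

mMmMmMMMMm55m55MMMm55m55

Expanding MMMm55m55: M→mM, M→mM, M→mM, m→MMM, 5→m55, 5→m55, m→MMM, 5→m55, 5→m55. Concatenated: mM mM mM MMM m55 m55 MMM m55 m55.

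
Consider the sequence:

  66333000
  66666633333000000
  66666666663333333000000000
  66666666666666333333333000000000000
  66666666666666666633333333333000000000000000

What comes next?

66666666666666666666663333333333333000000000000000000

Term n consists of 4n-2 6's, followed by 2n+1 3's, followed by 3n 0's (n = 1, 2, …).
Setting n = 6 gives 22, 13, 18 characters in each block.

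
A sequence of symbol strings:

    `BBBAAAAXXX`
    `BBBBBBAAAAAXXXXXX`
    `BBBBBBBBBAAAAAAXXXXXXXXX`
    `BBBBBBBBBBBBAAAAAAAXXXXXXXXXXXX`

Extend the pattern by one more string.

BBBBBBBBBBBBBBBAAAAAAAAXXXXXXXXXXXXXXX

Each string has the form B^{3n} A^{n+3} X^{3n} (n = 1, 2, …).
For the next term, n = 5, so the run lengths are 15, 8, 15.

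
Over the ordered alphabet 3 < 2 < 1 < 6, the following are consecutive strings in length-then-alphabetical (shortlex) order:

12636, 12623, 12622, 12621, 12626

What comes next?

The successor of 12626 increments the rightmost position that isn't already 6 and resets every position after it to 3.

12613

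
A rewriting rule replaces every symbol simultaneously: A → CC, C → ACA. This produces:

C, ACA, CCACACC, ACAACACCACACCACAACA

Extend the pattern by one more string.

Replace each of the 19 characters of ACAACACCACACCACAACA in place — CC ACA CC CC ACA CC ACA ACA CC ACA CC ACA ACA CC ACA CC CC ACA CC — and concatenate.

CCACACCCCACACCACAACACCACACCACAACACCACACCCCACACC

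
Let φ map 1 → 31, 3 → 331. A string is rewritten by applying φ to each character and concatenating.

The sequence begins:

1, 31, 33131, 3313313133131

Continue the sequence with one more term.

Replace each of the 13 characters of 3313313133131 in place — 331 331 31 331 331 31 331 31 331 331 31 331 31 — and concatenate.

3313313133133131331313313313133131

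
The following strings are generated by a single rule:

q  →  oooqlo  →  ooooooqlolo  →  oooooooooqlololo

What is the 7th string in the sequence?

ooooooooooooooooooqlolololololo

Every step adds ooo to the front and lo to the end of the previous string.
From oooooooooqlololo, 3 further steps: oooooooooqlololo → ooooooooooooqlolololo → oooooooooooooooqlololololo → (answer).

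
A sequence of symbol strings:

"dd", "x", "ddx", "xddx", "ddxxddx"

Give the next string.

This is a Fibonacci-style word recurrence s(k) = s(k−2)·s(k−1): e.g. dd·x = ddx.
So term 6 is xddx·ddxxddx.

xddxddxxddx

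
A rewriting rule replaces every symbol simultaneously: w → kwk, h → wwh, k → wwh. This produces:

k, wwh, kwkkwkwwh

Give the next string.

wwhkwkwwhwwhkwkwwhkwkkwkwwh

Rewriting each symbol of kwkkwkwwh: k→wwh, w→kwk, k→wwh, k→wwh, w→kwk, k→wwh, w→kwk, w→kwk, h→wwh, which concatenates to wwh kwk wwh wwh kwk wwh kwk kwk wwh.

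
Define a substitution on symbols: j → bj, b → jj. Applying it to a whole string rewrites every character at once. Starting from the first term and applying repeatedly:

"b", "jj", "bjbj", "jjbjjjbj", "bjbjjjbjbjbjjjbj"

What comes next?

jjbjjjbjbjbjjjbjjjbjjjbjbjbjjjbj

Replace each of the 16 characters of bjbjjjbjbjbjjjbj in place — jj bj jj bj bj bj jj bj jj bj jj bj bj bj jj bj — and concatenate.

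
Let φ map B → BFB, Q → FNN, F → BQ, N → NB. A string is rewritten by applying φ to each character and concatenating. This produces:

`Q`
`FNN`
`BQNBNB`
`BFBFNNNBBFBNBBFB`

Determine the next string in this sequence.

Replace each of the 16 characters of BFBFNNNBBFBNBBFB in place — BFB BQ BFB BQ NB NB NB BFB BFB BQ BFB NB BFB BFB BQ BFB — and concatenate.

BFBBQBFBBQNBNBNBBFBBFBBQBFBNBBFBBFBBQBFB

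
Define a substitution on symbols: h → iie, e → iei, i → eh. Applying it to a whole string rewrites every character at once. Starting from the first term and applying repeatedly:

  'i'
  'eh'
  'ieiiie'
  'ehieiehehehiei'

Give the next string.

Rewriting the 14 symbols of ehieiehehehiei one by one yields iei iie eh iei eh iei iie iei iie iei iie eh iei eh; concatenated:

ieiiieehieiehieiiieieiiieieiiieehieieh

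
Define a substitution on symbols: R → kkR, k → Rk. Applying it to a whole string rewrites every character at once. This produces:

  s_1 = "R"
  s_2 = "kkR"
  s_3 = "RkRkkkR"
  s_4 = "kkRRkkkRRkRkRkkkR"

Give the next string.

RkRkkkRkkRRkRkRkkkRkkRRkkkRRkkkRRkRkRkkkR

φ(kkRRkkkRRkRkRkkkR) expands symbol-by-symbol to Rk Rk kkR kkR Rk Rk Rk kkR kkR Rk kkR Rk kkR Rk Rk Rk kkR; joining the 17 pieces gives the next term.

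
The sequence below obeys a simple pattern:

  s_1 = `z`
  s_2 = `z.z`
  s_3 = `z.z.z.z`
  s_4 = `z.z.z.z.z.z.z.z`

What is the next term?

Every step duplicates the string with '.' between the halves.
One more doubling of z.z.z.z.z.z.z.z gives the answer.

z.z.z.z.z.z.z.z.z.z.z.z.z.z.z.z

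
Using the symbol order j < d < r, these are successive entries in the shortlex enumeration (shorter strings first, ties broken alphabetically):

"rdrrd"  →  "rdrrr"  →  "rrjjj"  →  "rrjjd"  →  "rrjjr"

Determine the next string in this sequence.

Treat rrjjr as a base-3 numeral over the given alphabet and add one, carrying through any trailing r's.

rrjdj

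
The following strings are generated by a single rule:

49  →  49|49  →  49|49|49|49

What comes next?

49|49|49|49|49|49|49|49

s(k+1) = s(k)·|·s(k) — each term doubles the last with '|' between the halves.
One more doubling of 49|49|49|49 gives the answer.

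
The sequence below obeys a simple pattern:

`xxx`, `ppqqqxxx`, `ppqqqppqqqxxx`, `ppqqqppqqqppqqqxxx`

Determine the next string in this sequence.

ppqqqppqqqppqqqppqqqxxx

Each term is the previous one with ppqqq prepended.
One more step from ppqqqppqqqppqqqxxx gives the answer.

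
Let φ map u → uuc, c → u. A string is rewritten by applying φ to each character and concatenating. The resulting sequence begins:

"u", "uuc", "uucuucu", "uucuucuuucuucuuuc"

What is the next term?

uucuucuuucuucuuucuucuucuuucuucuuucuucuucu

φ(uucuucuuucuucuuuc) expands symbol-by-symbol to uuc uuc u uuc uuc u uuc uuc uuc u uuc uuc u uuc uuc uuc u; joining the 17 pieces gives the next term.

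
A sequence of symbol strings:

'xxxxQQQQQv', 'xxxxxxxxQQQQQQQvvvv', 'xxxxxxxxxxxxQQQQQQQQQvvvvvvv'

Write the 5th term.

xxxxxxxxxxxxxxxxxxxxQQQQQQQQQQQQQvvvvvvvvvvvvv

Each string has the form x^{4n} Q^{2n+3} v^{3n-2} (n = 1, 2, …).
Setting n = 5 gives 20, 13, 13 characters in each block.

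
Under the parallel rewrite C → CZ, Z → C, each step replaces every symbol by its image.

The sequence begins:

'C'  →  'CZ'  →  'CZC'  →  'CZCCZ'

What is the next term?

CZCCZCZC

Expanding CZCCZ: C→CZ, Z→C, C→CZ, C→CZ, Z→C. Concatenated: CZ C CZ CZ C.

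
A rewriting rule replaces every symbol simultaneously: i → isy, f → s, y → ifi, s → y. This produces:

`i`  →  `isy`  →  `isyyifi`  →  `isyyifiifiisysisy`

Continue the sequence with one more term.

φ(isyyifiifiisysisy) expands symbol-by-symbol to isy y ifi ifi isy s isy isy s isy isy y ifi y isy y ifi; joining the 17 pieces gives the next term.

isyyifiifiisysisyisysisyisyyifiyisyyifi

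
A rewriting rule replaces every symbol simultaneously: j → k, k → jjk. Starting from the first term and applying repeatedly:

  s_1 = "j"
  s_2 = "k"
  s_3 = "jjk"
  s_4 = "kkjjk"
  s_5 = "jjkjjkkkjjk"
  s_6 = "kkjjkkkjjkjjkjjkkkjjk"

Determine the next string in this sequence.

Rewriting the 21 symbols of kkjjkkkjjkjjkjjkkkjjk one by one yields jjk jjk k k jjk jjk jjk k k jjk k k jjk k k jjk jjk jjk k k jjk; concatenated:

jjkjjkkkjjkjjkjjkkkjjkkkjjkkkjjkjjkjjkkkjjk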